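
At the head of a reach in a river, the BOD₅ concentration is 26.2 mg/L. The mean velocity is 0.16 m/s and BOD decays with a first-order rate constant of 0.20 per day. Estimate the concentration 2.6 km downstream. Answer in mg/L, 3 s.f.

25.2 mg/L

Travel time t = 2.6 km / 0.16 m/s = 2600/0.16 = 1.625e+04 s = 0.1881 d.
First-order decay: C = 26.2·exp(−0.20·0.1881) = 26.2·0.9631 = 25.23 mg/L.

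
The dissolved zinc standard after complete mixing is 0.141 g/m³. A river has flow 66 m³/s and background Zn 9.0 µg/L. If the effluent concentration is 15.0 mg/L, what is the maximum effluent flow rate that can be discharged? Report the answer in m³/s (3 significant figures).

9.0 µg/L = 0.009 mg/L.
Mass balance at complete mixing: C_std·(Q_w + Q_r) = Q_w·C_e + Q_r·C_b.
Rearranging, Q_w = Q_r·(C_std − C_b)/(C_e − C_std) = 66·(0.141 − 0.009) / (15 − 0.141) = 0.5863 m³/s.

0.586 m³/s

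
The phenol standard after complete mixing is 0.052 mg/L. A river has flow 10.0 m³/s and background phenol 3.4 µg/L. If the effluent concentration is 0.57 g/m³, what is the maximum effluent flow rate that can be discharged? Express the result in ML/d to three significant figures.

3.4 µg/L = 0.0034 mg/L.
Mass balance at complete mixing: C_std·(Q_w + Q_r) = Q_w·C_e + Q_r·C_b.
Rearranging, Q_w = Q_r·(C_std − C_b)/(C_e − C_std) = 10.0·(0.052 − 0.0034) / (0.57 − 0.052) = 0.9382 m³/s.
= 81.06 ML/d.

81.1 ML/d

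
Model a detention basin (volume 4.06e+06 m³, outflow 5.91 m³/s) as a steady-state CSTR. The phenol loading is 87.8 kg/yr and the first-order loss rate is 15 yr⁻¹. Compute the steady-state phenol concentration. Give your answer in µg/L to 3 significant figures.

Outflow Q = 5.91 m³/s × 3.156e+07 s/yr = 1.865e+08 m³/yr.
Steady-state CSTR mass balance: W = Q·C + k·V·C, so C = W/(Q + kV).
Q + kV = 1.865e+08 + 15·4.06e+06 = 2.474e+08 m³/yr.
C = 87.8/2.474e+08 = 3.549e-07 kg/m³ = 0.0003549 mg/L = 0.3549 µg/L.

0.355 µg/L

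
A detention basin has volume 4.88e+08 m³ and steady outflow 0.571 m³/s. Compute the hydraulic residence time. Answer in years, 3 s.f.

Q = 0.571 m³/s × 3.156e+07 s/yr = 1.802e+07 m³/yr.
Hydraulic residence time τ = V/Q = 4.88e+08/1.802e+07 = 27.08 yr.

27.1 yr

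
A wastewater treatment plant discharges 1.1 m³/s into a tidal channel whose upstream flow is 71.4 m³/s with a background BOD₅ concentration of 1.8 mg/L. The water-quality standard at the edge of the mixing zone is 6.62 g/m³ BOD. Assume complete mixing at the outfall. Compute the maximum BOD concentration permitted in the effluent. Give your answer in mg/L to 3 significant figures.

319 mg/L

Mass balance: 6.62·72.5 = 1.1·Cₑ + 71.4·1.8.
Cₑ = (479.9 − 128.5) / 1.1 = 319.5 mg/L.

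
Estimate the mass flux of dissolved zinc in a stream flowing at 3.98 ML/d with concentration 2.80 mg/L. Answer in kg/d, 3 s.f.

11.1 kg/d

3.98 ML/d = 0.04606 m³/s.
Mass flux = Q·C = 0.04606 m³/s × 2.8 g/m³ = 0.129 g/s.
= 0.129 g/s × 86.4 = 11.14 kg/d.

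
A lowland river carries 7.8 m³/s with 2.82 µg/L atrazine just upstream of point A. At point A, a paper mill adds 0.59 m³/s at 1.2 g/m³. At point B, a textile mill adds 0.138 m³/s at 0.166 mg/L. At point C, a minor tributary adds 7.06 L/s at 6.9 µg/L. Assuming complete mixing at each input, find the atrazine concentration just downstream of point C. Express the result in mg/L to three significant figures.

0.0882 mg/L

2.82 µg/L = 0.00282 mg/L.
After input A: C = (7.8·0.00282 + 0.59·1.2) / 8.39 = 0.08701 mg/L.
After input B: C = (8.39·0.08701 + 0.138·0.166) / 8.528 = 0.08829 mg/L.
7.06 L/s = 0.00706 m³/s.
6.9 µg/L = 0.0069 mg/L.
After input C: C = (8.528·0.08829 + 0.00706·0.0069) / 8.535 = 0.08822 mg/L.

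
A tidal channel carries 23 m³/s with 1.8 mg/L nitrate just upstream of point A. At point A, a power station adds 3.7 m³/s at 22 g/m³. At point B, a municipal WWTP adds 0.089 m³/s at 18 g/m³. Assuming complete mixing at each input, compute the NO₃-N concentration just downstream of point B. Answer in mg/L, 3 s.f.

After input A: C = (23·1.8 + 3.7·22) / 26.7 = 4.599 mg/L.
After input B: C = (26.7·4.599 + 0.089·18) / 26.79 = 4.644 mg/L.

4.64 mg/L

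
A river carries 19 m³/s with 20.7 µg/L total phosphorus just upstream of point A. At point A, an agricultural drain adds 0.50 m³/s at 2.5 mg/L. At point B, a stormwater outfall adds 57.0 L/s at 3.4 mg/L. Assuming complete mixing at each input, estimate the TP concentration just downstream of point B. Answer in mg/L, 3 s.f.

20.7 µg/L = 0.0207 mg/L.
After input A: C = (19·0.0207 + 0.5·2.5) / 19.5 = 0.08427 mg/L.
57.0 L/s = 0.057 m³/s.
After input B: C = (19.5·0.08427 + 0.057·3.4) / 19.56 = 0.09394 mg/L.

0.0939 mg/L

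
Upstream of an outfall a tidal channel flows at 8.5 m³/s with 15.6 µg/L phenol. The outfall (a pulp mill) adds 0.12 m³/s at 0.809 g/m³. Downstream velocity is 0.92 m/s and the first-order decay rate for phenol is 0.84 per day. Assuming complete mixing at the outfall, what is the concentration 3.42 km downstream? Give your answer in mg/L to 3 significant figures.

15.6 µg/L = 0.0156 mg/L.
After complete mixing, C₀ = (0.12·0.809 + 8.5·0.0156) / 8.62 = 0.02665 mg/L.
Travel time t = 3420 m / 0.92 m/s = 3717 s = 0.04303 d.
C = 0.02665·exp(−0.84·0.04303) = 0.02665·0.9645 = 0.0257 mg/L.

0.0257 mg/L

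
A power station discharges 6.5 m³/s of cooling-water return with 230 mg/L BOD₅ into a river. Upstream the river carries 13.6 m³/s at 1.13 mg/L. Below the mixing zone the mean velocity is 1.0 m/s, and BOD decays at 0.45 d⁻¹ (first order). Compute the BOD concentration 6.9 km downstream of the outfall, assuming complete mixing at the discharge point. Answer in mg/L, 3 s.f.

After complete mixing, C₀ = (6.5·230 + 13.6·1.13) / 20.1 = 75.14 mg/L.
Travel time t = 6900 m / 1.0 m/s = 6900 s = 0.07986 d.
C = 75.14·exp(−0.45·0.07986) = 75.14·0.9647 = 72.49 mg/L.

72.5 mg/L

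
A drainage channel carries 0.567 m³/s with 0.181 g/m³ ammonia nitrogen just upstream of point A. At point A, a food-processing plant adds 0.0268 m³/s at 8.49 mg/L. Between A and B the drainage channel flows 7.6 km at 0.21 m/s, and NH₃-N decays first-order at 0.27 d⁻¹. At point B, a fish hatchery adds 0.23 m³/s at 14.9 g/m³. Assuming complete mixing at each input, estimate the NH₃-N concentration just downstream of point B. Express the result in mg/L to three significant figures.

4.52 mg/L

After input A: C = (0.567·0.181 + 0.0268·8.49) / 0.5938 = 0.556 mg/L.
Over the 7.6 km reach to input B (t = 3.619e+04 s = 0.4189 d), decay gives C = 0.556·exp(−0.27·0.4189) = 0.4966 mg/L.
After input B: C = (0.5938·0.4966 + 0.23·14.9) / 0.8238 = 4.518 mg/L.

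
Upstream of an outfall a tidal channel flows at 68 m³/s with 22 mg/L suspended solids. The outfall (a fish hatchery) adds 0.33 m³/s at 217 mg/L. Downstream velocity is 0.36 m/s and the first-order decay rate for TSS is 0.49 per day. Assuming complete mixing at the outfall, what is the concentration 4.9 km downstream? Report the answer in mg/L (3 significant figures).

After complete mixing, C₀ = (0.33·217 + 68·22) / 68.33 = 22.94 mg/L.
Travel time t = 4900 m / 0.36 m/s = 1.361e+04 s = 0.1575 d.
C = 22.94·exp(−0.49·0.1575) = 22.94·0.9257 = 21.24 mg/L.

21.2 mg/L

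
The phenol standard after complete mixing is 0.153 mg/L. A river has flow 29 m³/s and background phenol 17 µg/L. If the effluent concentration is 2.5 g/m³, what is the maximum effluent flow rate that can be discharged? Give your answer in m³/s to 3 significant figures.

1.68 m³/s

17 µg/L = 0.017 mg/L.
Mass balance at complete mixing: C_std·(Q_w + Q_r) = Q_w·C_e + Q_r·C_b.
Rearranging, Q_w = Q_r·(C_std − C_b)/(C_e − C_std) = 29·(0.153 − 0.017) / (2.5 − 0.153) = 1.68 m³/s.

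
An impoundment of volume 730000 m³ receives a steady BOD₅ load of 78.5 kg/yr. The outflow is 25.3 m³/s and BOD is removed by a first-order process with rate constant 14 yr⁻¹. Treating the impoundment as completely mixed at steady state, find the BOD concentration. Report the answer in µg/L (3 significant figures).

Outflow Q = 25.3 m³/s × 3.156e+07 s/yr = 7.984e+08 m³/yr.
Steady-state CSTR mass balance: W = Q·C + k·V·C, so C = W/(Q + kV).
Q + kV = 7.984e+08 + 14·730000 = 8.086e+08 m³/yr.
C = 78.5/8.086e+08 = 9.708e-08 kg/m³ = 9.708e-05 mg/L = 0.09708 µg/L.

0.0971 µg/L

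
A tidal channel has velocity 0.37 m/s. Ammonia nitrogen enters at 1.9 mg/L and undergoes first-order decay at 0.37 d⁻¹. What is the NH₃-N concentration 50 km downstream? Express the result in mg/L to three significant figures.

1.07 mg/L

Travel time t = 50 km / 0.37 m/s = 5e+04/0.37 = 1.351e+05 s = 1.564 d.
First-order decay: C = 1.9·exp(−0.37·1.564) = 1.9·0.5606 = 1.065 mg/L.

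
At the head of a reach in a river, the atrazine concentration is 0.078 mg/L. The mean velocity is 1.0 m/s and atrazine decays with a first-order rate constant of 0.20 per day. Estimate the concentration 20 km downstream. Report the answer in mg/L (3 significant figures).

0.0745 mg/L

Travel time t = 20 km / 1.0 m/s = 2e+04/1.0 = 2e+04 s = 0.2315 d.
First-order decay: C = 0.078·exp(−0.20·0.2315) = 0.078·0.9548 = 0.07447 mg/L.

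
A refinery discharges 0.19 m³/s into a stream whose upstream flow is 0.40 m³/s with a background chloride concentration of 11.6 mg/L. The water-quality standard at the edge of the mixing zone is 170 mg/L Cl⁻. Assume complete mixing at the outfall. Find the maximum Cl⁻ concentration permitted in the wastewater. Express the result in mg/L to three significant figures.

503 mg/L

Mass balance: 170·0.59 = 0.19·Cₑ + 0.4·11.6.
Cₑ = (100.3 − 4.64) / 0.19 = 503.5 mg/L.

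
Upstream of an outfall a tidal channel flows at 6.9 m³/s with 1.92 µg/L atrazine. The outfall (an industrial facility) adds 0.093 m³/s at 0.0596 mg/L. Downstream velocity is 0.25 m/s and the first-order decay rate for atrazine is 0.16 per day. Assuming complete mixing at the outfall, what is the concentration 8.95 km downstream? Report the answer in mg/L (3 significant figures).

1.92 µg/L = 0.00192 mg/L.
After complete mixing, C₀ = (0.093·0.0596 + 6.9·0.00192) / 6.993 = 0.002687 mg/L.
Travel time t = 8950 m / 0.25 m/s = 3.58e+04 s = 0.4144 d.
C = 0.002687·exp(−0.16·0.4144) = 0.002687·0.9359 = 0.002515 mg/L.

0.00251 mg/L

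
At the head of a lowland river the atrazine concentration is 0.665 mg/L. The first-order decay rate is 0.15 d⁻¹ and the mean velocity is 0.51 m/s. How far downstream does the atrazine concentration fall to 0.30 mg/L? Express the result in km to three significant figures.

From C = C₀·e^(−kt), t = ln(C₀/C)/k = ln(0.665/0.30)/0.15 = 0.796/0.15 = 5.307 d.
Distance = v·t = 0.51 m/s × 4.585e+05 s = 2.338e+05 m = 233.8 km.

234 km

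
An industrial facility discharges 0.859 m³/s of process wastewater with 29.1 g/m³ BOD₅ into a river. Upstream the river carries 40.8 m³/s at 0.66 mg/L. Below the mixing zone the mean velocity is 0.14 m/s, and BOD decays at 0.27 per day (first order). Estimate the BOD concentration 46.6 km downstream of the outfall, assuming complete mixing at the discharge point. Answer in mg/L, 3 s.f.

After complete mixing, C₀ = (0.859·29.1 + 40.8·0.66) / 41.66 = 1.246 mg/L.
Travel time t = 4.66e+04 m / 0.14 m/s = 3.329e+05 s = 3.853 d.
C = 1.246·exp(−0.27·3.853) = 1.246·0.3534 = 0.4405 mg/L.

0.440 mg/L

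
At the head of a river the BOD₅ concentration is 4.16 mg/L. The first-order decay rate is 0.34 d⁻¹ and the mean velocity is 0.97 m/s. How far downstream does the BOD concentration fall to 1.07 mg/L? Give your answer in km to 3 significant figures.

From C = C₀·e^(−kt), t = ln(C₀/C)/k = ln(4.16/1.07)/0.34 = 1.358/0.34 = 3.994 d.
Distance = v·t = 0.97 m/s × 3.451e+05 s = 3.347e+05 m = 334.7 km.

335 km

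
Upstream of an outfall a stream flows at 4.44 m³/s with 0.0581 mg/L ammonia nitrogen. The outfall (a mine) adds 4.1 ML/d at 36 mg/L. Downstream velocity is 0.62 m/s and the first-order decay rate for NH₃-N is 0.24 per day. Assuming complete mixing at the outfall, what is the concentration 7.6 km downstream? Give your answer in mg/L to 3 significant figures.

4.1 ML/d = 0.04745 m³/s.
After complete mixing, C₀ = (0.04745·36 + 4.44·0.0581) / 4.487 = 0.4382 mg/L.
Travel time t = 7600 m / 0.62 m/s = 1.226e+04 s = 0.1419 d.
C = 0.4382·exp(−0.24·0.1419) = 0.4382·0.9665 = 0.4235 mg/L.

0.424 mg/L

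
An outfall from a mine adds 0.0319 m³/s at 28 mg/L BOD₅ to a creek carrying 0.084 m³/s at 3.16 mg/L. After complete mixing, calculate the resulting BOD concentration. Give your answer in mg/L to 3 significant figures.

Conservation of mass across the mixing zone: C = (0.0319·28 + 0.084·3.16) / (0.0319 + 0.084) = 1.159/0.1159 = 9.997 mg/L.

10.0 mg/L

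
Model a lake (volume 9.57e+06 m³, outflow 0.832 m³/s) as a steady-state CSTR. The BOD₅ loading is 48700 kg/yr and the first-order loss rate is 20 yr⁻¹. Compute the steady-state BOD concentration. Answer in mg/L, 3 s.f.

Outflow Q = 0.832 m³/s × 3.156e+07 s/yr = 2.626e+07 m³/yr.
Steady-state CSTR mass balance: W = Q·C + k·V·C, so C = W/(Q + kV).
Q + kV = 2.626e+07 + 20·9.57e+06 = 2.177e+08 m³/yr.
C = 48700/2.177e+08 = 0.0002237 kg/m³ = 0.2237 mg/L.

0.224 mg/L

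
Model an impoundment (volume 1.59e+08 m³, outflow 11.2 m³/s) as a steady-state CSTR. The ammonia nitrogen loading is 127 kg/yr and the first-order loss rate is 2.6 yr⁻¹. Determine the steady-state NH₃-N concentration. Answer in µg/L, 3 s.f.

0.166 µg/L

Outflow Q = 11.2 m³/s × 3.156e+07 s/yr = 3.534e+08 m³/yr.
Steady-state CSTR mass balance: W = Q·C + k·V·C, so C = W/(Q + kV).
Q + kV = 3.534e+08 + 2.6·1.59e+08 = 7.668e+08 m³/yr.
C = 127/7.668e+08 = 1.656e-07 kg/m³ = 0.0001656 mg/L = 0.1656 µg/L.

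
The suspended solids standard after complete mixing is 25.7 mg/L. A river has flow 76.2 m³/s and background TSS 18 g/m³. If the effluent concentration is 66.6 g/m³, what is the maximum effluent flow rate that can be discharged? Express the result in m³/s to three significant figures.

Mass balance at complete mixing: C_std·(Q_w + Q_r) = Q_w·C_e + Q_r·C_b.
Rearranging, Q_w = Q_r·(C_std − C_b)/(C_e − C_std) = 76.2·(25.7 − 18) / (66.6 − 25.7) = 14.35 m³/s.

14.3 m³/s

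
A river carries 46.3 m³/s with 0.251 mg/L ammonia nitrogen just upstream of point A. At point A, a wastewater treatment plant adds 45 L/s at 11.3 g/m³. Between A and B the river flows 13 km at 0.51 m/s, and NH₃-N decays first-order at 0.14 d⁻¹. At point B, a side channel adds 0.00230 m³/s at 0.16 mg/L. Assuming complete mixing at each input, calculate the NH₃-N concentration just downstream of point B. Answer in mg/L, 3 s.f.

45 L/s = 0.045 m³/s.
After input A: C = (46.3·0.251 + 0.045·11.3) / 46.34 = 0.2617 mg/L.
Over the 13 km reach to input B (t = 2.549e+04 s = 0.295 d), decay gives C = 0.2617·exp(−0.14·0.295) = 0.2511 mg/L.
After input B: C = (46.34·0.2511 + 0.0023·0.16) / 46.35 = 0.2511 mg/L.

0.251 mg/L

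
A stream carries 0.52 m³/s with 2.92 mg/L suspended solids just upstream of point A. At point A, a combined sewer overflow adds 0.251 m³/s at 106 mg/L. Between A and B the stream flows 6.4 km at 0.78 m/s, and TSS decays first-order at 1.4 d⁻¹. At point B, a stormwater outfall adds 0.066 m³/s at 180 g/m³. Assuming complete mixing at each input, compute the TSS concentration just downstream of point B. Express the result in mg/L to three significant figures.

After input A: C = (0.52·2.92 + 0.251·106) / 0.771 = 36.48 mg/L.
Over the 6.4 km reach to input B (t = 8205 s = 0.09497 d), decay gives C = 36.48·exp(−1.4·0.09497) = 31.94 mg/L.
After input B: C = (0.771·31.94 + 0.066·180) / 0.837 = 43.61 mg/L.

43.6 mg/L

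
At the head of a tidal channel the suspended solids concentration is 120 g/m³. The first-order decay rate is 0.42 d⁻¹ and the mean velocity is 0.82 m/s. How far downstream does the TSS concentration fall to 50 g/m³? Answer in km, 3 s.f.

148 km

From C = C₀·e^(−kt), t = ln(C₀/C)/k = ln(120/50)/0.42 = 0.8755/0.42 = 2.084 d.
Distance = v·t = 0.82 m/s × 1.801e+05 s = 1.477e+05 m = 147.7 km.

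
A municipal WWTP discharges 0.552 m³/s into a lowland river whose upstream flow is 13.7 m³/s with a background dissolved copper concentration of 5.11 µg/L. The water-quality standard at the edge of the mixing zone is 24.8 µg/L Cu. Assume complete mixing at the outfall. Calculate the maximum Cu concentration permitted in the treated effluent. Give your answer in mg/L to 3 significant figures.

5.11 µg/L = 0.00511 mg/L.
24.8 µg/L = 0.0248 mg/L.
Mass balance: 0.0248·14.25 = 0.552·Cₑ + 13.7·0.00511.
Cₑ = (0.3534 − 0.07001) / 0.552 = 0.5135 mg/L.

0.513 mg/L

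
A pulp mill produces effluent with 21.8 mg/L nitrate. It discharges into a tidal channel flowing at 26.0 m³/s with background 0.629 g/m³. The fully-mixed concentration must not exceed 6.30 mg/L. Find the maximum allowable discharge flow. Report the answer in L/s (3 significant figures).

9510 L/s

Mass balance at complete mixing: C_std·(Q_w + Q_r) = Q_w·C_e + Q_r·C_b.
Rearranging, Q_w = Q_r·(C_std − C_b)/(C_e − C_std) = 26.0·(6.3 − 0.629) / (21.8 − 6.3) = 9.513 m³/s.
= 9513 L/s.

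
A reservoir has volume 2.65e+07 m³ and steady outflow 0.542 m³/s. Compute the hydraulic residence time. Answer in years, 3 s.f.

1.55 yr

Q = 0.542 m³/s × 3.156e+07 s/yr = 1.71e+07 m³/yr.
Hydraulic residence time τ = V/Q = 2.65e+07/1.71e+07 = 1.549 yr.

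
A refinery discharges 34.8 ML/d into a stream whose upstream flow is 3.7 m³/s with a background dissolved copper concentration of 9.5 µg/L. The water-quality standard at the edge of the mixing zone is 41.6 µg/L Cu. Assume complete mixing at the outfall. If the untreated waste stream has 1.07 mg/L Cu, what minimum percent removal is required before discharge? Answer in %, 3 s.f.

68.6 %

34.8 ML/d = 0.4028 m³/s.
9.5 µg/L = 0.0095 mg/L.
41.6 µg/L = 0.0416 mg/L.
Mass balance: 0.0416·4.103 = 0.4028·Cₑ + 3.7·0.0095.
Cₑ = (0.1707 − 0.03515) / 0.4028 = 0.3365 mg/L.
Required removal = 1 − 0.3365/1.07 = 68.55 %.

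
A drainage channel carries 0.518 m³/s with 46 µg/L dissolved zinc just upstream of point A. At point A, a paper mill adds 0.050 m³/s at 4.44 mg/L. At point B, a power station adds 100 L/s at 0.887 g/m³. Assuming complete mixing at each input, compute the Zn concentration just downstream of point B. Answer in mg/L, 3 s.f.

46 µg/L = 0.046 mg/L.
After input A: C = (0.518·0.046 + 0.05·4.44) / 0.568 = 0.4328 mg/L.
100 L/s = 0.1 m³/s.
After input B: C = (0.568·0.4328 + 0.1·0.887) / 0.668 = 0.5008 mg/L.

0.501 mg/L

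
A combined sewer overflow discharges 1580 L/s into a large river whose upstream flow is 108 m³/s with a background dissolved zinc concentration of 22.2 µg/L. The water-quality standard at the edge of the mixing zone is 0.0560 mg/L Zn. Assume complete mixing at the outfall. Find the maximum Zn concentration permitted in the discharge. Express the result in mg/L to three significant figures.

2.37 mg/L

1580 L/s = 1.58 m³/s.
22.2 µg/L = 0.0222 mg/L.
Mass balance: 0.056·109.6 = 1.58·Cₑ + 108·0.0222.
Cₑ = (6.136 − 2.398) / 1.58 = 2.366 mg/L.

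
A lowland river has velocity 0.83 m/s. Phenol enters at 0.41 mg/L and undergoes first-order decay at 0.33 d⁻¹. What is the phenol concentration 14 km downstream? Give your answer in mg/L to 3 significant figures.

Travel time t = 14 km / 0.83 m/s = 1.4e+04/0.83 = 1.687e+04 s = 0.1952 d.
First-order decay: C = 0.41·exp(−0.33·0.1952) = 0.41·0.9376 = 0.3844 mg/L.

0.384 mg/L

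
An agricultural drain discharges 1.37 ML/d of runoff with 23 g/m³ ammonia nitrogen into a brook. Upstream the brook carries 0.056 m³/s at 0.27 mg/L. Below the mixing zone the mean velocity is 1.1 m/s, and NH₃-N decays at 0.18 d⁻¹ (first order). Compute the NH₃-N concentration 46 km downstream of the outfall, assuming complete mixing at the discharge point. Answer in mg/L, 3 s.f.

1.37 ML/d = 0.01586 m³/s.
After complete mixing, C₀ = (0.01586·23 + 0.056·0.27) / 0.07186 = 5.286 mg/L.
Travel time t = 4.6e+04 m / 1.1 m/s = 4.182e+04 s = 0.484 d.
C = 5.286·exp(−0.18·0.484) = 5.286·0.9166 = 4.845 mg/L.

4.84 mg/L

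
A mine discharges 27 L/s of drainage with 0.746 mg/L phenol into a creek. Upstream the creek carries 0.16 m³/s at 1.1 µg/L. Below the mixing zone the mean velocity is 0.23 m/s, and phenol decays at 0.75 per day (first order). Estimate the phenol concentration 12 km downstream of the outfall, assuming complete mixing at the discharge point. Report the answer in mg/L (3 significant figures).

27 L/s = 0.027 m³/s.
1.1 µg/L = 0.0011 mg/L.
After complete mixing, C₀ = (0.027·0.746 + 0.16·0.0011) / 0.187 = 0.1087 mg/L.
Travel time t = 1.2e+04 m / 0.23 m/s = 5.217e+04 s = 0.6039 d.
C = 0.1087·exp(−0.75·0.6039) = 0.1087·0.6358 = 0.06908 mg/L.

0.0691 mg/L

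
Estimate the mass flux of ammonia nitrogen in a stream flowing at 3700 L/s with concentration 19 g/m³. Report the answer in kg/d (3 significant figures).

3700 L/s = 3.7 m³/s.
Mass flux = Q·C = 3.7 m³/s × 19 g/m³ = 70.3 g/s.
= 70.3 g/s × 86.4 = 6074 kg/d.

6070 kg/d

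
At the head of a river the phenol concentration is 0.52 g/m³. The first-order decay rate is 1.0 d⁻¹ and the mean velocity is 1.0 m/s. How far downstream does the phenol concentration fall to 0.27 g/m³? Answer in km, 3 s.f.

56.6 km

From C = C₀·e^(−kt), t = ln(C₀/C)/k = ln(0.52/0.27)/1.0 = 0.6554/1.0 = 0.6554 d.
Distance = v·t = 1.0 m/s × 5.663e+04 s = 5.663e+04 m = 56.63 km.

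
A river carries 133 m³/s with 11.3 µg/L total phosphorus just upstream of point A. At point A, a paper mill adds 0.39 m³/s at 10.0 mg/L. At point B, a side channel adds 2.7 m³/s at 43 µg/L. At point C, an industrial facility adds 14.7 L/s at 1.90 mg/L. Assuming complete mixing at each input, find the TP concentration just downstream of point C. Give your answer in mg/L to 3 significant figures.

0.0408 mg/L

11.3 µg/L = 0.0113 mg/L.
After input A: C = (133·0.0113 + 0.39·10) / 133.4 = 0.0405 mg/L.
43 µg/L = 0.043 mg/L.
After input B: C = (133.4·0.0405 + 2.7·0.043) / 136.1 = 0.04055 mg/L.
14.7 L/s = 0.0147 m³/s.
After input C: C = (136.1·0.04055 + 0.0147·1.9) / 136.1 = 0.04075 mg/L.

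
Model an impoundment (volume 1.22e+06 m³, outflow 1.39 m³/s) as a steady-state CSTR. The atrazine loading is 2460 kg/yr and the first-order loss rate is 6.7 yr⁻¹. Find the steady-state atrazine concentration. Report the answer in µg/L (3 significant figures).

47.3 µg/L

Outflow Q = 1.39 m³/s × 3.156e+07 s/yr = 4.387e+07 m³/yr.
Steady-state CSTR mass balance: W = Q·C + k·V·C, so C = W/(Q + kV).
Q + kV = 4.387e+07 + 6.7·1.22e+06 = 5.204e+07 m³/yr.
C = 2460/5.204e+07 = 4.727e-05 kg/m³ = 0.04727 mg/L = 47.27 µg/L.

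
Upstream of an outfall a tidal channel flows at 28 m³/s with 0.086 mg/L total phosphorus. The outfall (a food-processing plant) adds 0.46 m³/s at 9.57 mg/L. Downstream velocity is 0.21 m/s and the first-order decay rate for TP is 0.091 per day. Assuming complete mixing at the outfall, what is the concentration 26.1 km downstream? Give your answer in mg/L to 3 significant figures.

0.210 mg/L

After complete mixing, C₀ = (0.46·9.57 + 28·0.086) / 28.46 = 0.2393 mg/L.
Travel time t = 2.61e+04 m / 0.21 m/s = 1.243e+05 s = 1.438 d.
C = 0.2393·exp(−0.091·1.438) = 0.2393·0.8773 = 0.2099 mg/L.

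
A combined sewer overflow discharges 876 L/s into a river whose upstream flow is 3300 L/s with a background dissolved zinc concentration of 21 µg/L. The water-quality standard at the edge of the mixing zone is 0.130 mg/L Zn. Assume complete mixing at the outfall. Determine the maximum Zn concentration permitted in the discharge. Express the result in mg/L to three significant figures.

0.541 mg/L

876 L/s = 0.876 m³/s.
3300 L/s = 3.3 m³/s.
21 µg/L = 0.021 mg/L.
Mass balance: 0.13·4.176 = 0.876·Cₑ + 3.3·0.021.
Cₑ = (0.5429 − 0.0693) / 0.876 = 0.5406 mg/L.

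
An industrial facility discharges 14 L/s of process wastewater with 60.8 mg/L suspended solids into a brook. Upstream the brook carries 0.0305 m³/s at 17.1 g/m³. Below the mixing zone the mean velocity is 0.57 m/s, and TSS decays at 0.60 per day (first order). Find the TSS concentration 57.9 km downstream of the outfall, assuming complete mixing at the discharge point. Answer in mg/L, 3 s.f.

14 L/s = 0.014 m³/s.
After complete mixing, C₀ = (0.014·60.8 + 0.0305·17.1) / 0.0445 = 30.85 mg/L.
Travel time t = 5.79e+04 m / 0.57 m/s = 1.016e+05 s = 1.176 d.
C = 30.85·exp(−0.60·1.176) = 30.85·0.4939 = 15.24 mg/L.

15.2 mg/L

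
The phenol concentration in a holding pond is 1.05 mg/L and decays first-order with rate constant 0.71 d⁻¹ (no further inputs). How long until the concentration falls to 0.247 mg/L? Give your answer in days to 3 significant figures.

2.04 d

t = ln(C₀/C)/k = ln(1.05/0.247)/0.71 = 1.447/0.71 = 2.038 d.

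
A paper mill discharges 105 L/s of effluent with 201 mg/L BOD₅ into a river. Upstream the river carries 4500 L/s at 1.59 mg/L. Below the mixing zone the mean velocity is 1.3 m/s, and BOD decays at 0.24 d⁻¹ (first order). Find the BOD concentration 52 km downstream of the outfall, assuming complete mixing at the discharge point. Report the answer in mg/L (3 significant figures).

5.49 mg/L

105 L/s = 0.105 m³/s.
4500 L/s = 4.5 m³/s.
After complete mixing, C₀ = (0.105·201 + 4.5·1.59) / 4.605 = 6.137 mg/L.
Travel time t = 5.2e+04 m / 1.3 m/s = 4e+04 s = 0.463 d.
C = 6.137·exp(−0.24·0.463) = 6.137·0.8948 = 5.491 mg/L.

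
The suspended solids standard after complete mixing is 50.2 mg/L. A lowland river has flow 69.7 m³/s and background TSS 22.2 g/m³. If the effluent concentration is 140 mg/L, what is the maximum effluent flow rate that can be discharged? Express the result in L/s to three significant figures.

Mass balance at complete mixing: C_std·(Q_w + Q_r) = Q_w·C_e + Q_r·C_b.
Rearranging, Q_w = Q_r·(C_std − C_b)/(C_e − C_std) = 69.7·(50.2 − 22.2) / (140 − 50.2) = 21.73 m³/s.
= 2.173e+04 L/s.

21700 L/s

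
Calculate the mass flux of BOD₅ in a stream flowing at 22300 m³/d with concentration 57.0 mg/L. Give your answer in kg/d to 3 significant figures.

1270 kg/d

22300 m³/d = 0.2581 m³/s.
Mass flux = Q·C = 0.2581 m³/s × 57 g/m³ = 14.71 g/s.
= 14.71 g/s × 86.4 = 1271 kg/d.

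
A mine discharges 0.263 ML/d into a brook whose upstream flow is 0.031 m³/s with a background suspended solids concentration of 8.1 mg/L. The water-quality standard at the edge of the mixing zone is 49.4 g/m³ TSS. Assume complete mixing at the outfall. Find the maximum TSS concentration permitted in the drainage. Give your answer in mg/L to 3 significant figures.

470 mg/L

0.263 ML/d = 0.003044 m³/s.
Mass balance: 49.4·0.03404 = 0.003044·Cₑ + 0.031·8.1.
Cₑ = (1.682 − 0.2511) / 0.003044 = 470 mg/L.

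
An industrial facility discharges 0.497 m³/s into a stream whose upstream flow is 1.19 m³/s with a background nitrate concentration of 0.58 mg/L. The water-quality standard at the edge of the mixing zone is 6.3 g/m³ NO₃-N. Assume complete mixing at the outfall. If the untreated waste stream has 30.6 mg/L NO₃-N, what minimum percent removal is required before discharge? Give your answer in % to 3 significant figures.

34.7 %

Mass balance: 6.3·1.687 = 0.497·Cₑ + 1.19·0.58.
Cₑ = (10.63 − 0.6902) / 0.497 = 20 mg/L.
Required removal = 1 − 20/30.6 = 34.65 %.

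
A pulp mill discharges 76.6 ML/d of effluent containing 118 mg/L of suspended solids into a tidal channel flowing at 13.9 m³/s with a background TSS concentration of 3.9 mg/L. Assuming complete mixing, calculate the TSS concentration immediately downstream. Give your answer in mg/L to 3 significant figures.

76.6 ML/d = 0.8866 m³/s.
Conservation of mass across the mixing zone: C = (0.8866·118 + 13.9·3.9) / (0.8866 + 13.9) = 158.8/14.79 = 10.74 mg/L.

10.7 mg/L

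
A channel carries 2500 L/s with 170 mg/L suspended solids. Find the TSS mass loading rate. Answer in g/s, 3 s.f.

425 g/s

2500 L/s = 2.5 m³/s.
Mass flux = Q·C = 2.5 m³/s × 170 g/m³ = 425 g/s.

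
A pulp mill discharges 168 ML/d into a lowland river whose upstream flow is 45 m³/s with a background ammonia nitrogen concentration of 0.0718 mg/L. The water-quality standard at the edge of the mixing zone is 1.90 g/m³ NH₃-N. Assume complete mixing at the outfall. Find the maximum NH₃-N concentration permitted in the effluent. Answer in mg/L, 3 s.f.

168 ML/d = 1.944 m³/s.
Mass balance: 1.9·46.94 = 1.944·Cₑ + 45·0.0718.
Cₑ = (89.19 − 3.231) / 1.944 = 44.21 mg/L.

44.2 mg/L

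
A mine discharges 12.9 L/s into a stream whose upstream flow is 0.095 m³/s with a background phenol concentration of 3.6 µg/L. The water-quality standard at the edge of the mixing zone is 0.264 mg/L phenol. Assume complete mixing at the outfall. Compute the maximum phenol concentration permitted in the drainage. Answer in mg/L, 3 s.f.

12.9 L/s = 0.0129 m³/s.
3.6 µg/L = 0.0036 mg/L.
Mass balance: 0.264·0.1079 = 0.0129·Cₑ + 0.095·0.0036.
Cₑ = (0.02849 − 0.000342) / 0.0129 = 2.182 mg/L.

2.18 mg/L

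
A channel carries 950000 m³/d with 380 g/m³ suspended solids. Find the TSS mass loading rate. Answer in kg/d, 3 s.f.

950000 m³/d = 11 m³/s.
Mass flux = Q·C = 11 m³/s × 380 g/m³ = 4178 g/s.
= 4178 g/s × 86.4 = 3.61e+05 kg/d.

361000 kg/d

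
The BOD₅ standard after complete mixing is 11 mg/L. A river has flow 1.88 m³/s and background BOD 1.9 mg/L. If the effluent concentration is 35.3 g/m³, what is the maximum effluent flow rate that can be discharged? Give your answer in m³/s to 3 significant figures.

0.704 m³/s

Mass balance at complete mixing: C_std·(Q_w + Q_r) = Q_w·C_e + Q_r·C_b.
Rearranging, Q_w = Q_r·(C_std − C_b)/(C_e − C_std) = 1.88·(11 − 1.9) / (35.3 − 11) = 0.704 m³/s.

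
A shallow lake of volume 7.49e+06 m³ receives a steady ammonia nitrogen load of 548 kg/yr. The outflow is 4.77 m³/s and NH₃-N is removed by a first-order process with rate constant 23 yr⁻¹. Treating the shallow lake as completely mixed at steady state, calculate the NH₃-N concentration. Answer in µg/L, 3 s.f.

1.70 µg/L

Outflow Q = 4.77 m³/s × 3.156e+07 s/yr = 1.505e+08 m³/yr.
Steady-state CSTR mass balance: W = Q·C + k·V·C, so C = W/(Q + kV).
Q + kV = 1.505e+08 + 23·7.49e+06 = 3.228e+08 m³/yr.
C = 548/3.228e+08 = 1.698e-06 kg/m³ = 0.001698 mg/L = 1.698 µg/L.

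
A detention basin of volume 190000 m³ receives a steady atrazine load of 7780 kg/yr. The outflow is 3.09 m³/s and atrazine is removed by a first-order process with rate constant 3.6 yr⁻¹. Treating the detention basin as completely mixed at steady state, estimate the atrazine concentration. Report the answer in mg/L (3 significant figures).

Outflow Q = 3.09 m³/s × 3.156e+07 s/yr = 9.751e+07 m³/yr.
Steady-state CSTR mass balance: W = Q·C + k·V·C, so C = W/(Q + kV).
Q + kV = 9.751e+07 + 3.6·190000 = 9.82e+07 m³/yr.
C = 7780/9.82e+07 = 7.923e-05 kg/m³ = 0.07923 mg/L.

0.0792 mg/L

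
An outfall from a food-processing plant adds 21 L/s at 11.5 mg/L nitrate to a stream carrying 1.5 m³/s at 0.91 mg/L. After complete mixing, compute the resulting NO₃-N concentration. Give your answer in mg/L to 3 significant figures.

1.06 mg/L

21 L/s = 0.021 m³/s.
By mass balance at complete mixing, C = (0.021·11.5 + 1.5·0.91) / (0.021 + 1.5) = 1.607/1.521 = 1.056 mg/L.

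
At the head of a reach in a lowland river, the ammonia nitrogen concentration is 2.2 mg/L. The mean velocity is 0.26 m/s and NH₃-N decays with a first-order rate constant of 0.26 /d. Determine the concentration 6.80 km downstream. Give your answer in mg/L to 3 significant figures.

2.03 mg/L

Travel time t = 6.80 km / 0.26 m/s = 6800/0.26 = 2.615e+04 s = 0.3027 d.
First-order decay: C = 2.2·exp(−0.26·0.3027) = 2.2·0.9243 = 2.033 mg/L.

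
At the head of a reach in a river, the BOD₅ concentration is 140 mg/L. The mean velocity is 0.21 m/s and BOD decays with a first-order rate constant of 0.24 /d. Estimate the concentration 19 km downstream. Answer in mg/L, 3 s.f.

Travel time t = 19 km / 0.21 m/s = 1.9e+04/0.21 = 9.048e+04 s = 1.047 d.
First-order decay: C = 140·exp(−0.24·1.047) = 140·0.7778 = 108.9 mg/L.

109 mg/L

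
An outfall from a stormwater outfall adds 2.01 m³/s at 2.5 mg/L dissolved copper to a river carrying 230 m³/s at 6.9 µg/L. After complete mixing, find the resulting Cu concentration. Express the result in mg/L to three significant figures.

0.0285 mg/L

6.9 µg/L = 0.0069 mg/L.
Conservation of mass across the mixing zone: C = (2.01·2.5 + 230·0.0069) / (2.01 + 230) = 6.612/232 = 0.0285 mg/L.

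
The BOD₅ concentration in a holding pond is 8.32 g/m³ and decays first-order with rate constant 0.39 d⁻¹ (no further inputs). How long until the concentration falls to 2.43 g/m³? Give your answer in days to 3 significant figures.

t = ln(C₀/C)/k = ln(8.32/2.43)/0.39 = 1.231/0.39 = 3.156 d.

3.16 d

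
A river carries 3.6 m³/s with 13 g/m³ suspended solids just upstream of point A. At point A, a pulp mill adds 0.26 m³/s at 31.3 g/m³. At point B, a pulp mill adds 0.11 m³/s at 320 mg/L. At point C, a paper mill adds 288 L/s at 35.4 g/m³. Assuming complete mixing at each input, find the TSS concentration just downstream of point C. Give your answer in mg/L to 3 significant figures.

23.6 mg/L

After input A: C = (3.6·13 + 0.26·31.3) / 3.86 = 14.23 mg/L.
After input B: C = (3.86·14.23 + 0.11·320) / 3.97 = 22.7 mg/L.
288 L/s = 0.288 m³/s.
After input C: C = (3.97·22.7 + 0.288·35.4) / 4.258 = 23.56 mg/L.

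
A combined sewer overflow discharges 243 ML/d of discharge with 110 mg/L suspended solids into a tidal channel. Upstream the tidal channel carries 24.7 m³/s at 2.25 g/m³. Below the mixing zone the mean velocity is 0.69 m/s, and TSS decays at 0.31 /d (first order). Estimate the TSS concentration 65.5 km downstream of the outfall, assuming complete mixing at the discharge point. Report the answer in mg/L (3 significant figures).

243 ML/d = 2.812 m³/s.
After complete mixing, C₀ = (2.812·110 + 24.7·2.25) / 27.51 = 13.26 mg/L.
Travel time t = 6.55e+04 m / 0.69 m/s = 9.493e+04 s = 1.099 d.
C = 13.26·exp(−0.31·1.099) = 13.26·0.7113 = 9.436 mg/L.

9.44 mg/L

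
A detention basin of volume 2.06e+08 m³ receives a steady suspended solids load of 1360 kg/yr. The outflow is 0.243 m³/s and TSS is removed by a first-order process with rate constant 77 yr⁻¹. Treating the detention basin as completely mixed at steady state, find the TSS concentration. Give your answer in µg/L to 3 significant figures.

0.0857 µg/L

Outflow Q = 0.243 m³/s × 3.156e+07 s/yr = 7.668e+06 m³/yr.
Steady-state CSTR mass balance: W = Q·C + k·V·C, so C = W/(Q + kV).
Q + kV = 7.668e+06 + 77·2.06e+08 = 1.587e+10 m³/yr.
C = 1360/1.587e+10 = 8.57e-08 kg/m³ = 8.57e-05 mg/L = 0.0857 µg/L.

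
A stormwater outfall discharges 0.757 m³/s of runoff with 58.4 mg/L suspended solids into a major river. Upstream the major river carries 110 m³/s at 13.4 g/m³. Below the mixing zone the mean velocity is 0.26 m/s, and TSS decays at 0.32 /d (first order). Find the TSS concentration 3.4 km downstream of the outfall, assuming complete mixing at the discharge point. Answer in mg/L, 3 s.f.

13.1 mg/L

After complete mixing, C₀ = (0.757·58.4 + 110·13.4) / 110.8 = 13.71 mg/L.
Travel time t = 3400 m / 0.26 m/s = 1.308e+04 s = 0.1514 d.
C = 13.71·exp(−0.32·0.1514) = 13.71·0.9527 = 13.06 mg/L.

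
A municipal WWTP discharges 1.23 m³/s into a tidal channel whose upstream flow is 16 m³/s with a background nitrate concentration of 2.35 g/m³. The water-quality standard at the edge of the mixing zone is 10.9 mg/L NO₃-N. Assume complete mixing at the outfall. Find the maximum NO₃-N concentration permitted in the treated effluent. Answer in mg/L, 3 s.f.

Mass balance: 10.9·17.23 = 1.23·Cₑ + 16·2.35.
Cₑ = (187.8 − 37.6) / 1.23 = 122.1 mg/L.

122 mg/L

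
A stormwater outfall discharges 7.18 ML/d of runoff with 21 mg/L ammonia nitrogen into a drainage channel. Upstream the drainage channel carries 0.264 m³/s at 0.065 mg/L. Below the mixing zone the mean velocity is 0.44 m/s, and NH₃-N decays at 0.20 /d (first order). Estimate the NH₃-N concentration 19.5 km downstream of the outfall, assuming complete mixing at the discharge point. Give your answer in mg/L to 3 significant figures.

7.18 ML/d = 0.0831 m³/s.
After complete mixing, C₀ = (0.0831·21 + 0.264·0.065) / 0.3471 = 5.077 mg/L.
Travel time t = 1.95e+04 m / 0.44 m/s = 4.432e+04 s = 0.5129 d.
C = 5.077·exp(−0.20·0.5129) = 5.077·0.9025 = 4.582 mg/L.

4.58 mg/L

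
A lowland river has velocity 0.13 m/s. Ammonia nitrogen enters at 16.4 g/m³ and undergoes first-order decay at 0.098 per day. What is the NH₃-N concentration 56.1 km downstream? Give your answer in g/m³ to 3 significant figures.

10.1 g/m³

Travel time t = 56.1 km / 0.13 m/s = 5.61e+04/0.13 = 4.315e+05 s = 4.995 d.
First-order decay: C = 16.4·exp(−0.098·4.995) = 16.4·0.6129 = 10.05 g/m³.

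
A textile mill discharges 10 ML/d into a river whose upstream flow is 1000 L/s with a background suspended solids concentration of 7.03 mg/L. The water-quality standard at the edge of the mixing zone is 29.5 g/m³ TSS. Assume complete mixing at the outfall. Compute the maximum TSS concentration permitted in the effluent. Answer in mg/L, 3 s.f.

224 mg/L

10 ML/d = 0.1157 m³/s.
1000 L/s = 1 m³/s.
Mass balance: 29.5·1.116 = 0.1157·Cₑ + 1·7.03.
Cₑ = (32.91 − 7.03) / 0.1157 = 223.6 mg/L.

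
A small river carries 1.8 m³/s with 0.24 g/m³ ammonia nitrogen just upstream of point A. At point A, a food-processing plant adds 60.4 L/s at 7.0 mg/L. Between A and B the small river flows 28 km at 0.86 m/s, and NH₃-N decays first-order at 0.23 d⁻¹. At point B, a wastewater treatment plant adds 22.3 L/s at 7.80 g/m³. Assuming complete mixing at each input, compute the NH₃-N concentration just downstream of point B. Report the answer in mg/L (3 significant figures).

60.4 L/s = 0.0604 m³/s.
After input A: C = (1.8·0.24 + 0.0604·7) / 1.86 = 0.4595 mg/L.
Over the 28 km reach to input B (t = 3.256e+04 s = 0.3768 d), decay gives C = 0.4595·exp(−0.23·0.3768) = 0.4213 mg/L.
22.3 L/s = 0.0223 m³/s.
After input B: C = (1.86·0.4213 + 0.0223·7.8) / 1.883 = 0.5087 mg/L.

0.509 mg/L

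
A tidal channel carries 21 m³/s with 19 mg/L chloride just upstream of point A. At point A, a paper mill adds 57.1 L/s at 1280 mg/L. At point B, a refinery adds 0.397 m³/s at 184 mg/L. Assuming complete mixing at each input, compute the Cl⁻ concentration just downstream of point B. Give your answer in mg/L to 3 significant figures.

25.4 mg/L

57.1 L/s = 0.0571 m³/s.
After input A: C = (21·19 + 0.0571·1280) / 21.06 = 22.42 mg/L.
After input B: C = (21.06·22.42 + 0.397·184) / 21.45 = 25.41 mg/L.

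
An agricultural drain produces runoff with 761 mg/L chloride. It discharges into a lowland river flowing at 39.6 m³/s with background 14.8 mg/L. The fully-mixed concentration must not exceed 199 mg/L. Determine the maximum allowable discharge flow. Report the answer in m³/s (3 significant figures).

13.0 m³/s

Mass balance at complete mixing: C_std·(Q_w + Q_r) = Q_w·C_e + Q_r·C_b.
Rearranging, Q_w = Q_r·(C_std − C_b)/(C_e − C_std) = 39.6·(199 − 14.8) / (761 − 199) = 12.98 m³/s.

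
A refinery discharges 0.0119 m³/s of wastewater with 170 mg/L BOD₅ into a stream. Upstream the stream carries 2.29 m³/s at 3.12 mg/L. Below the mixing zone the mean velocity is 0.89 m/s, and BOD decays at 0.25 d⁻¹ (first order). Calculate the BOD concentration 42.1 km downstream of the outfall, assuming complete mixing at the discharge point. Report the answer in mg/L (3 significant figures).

3.47 mg/L

After complete mixing, C₀ = (0.0119·170 + 2.29·3.12) / 2.302 = 3.983 mg/L.
Travel time t = 4.21e+04 m / 0.89 m/s = 4.73e+04 s = 0.5475 d.
C = 3.983·exp(−0.25·0.5475) = 3.983·0.8721 = 3.473 mg/L.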